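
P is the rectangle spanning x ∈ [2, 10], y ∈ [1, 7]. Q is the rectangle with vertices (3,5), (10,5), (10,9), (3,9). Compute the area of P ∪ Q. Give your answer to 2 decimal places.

By inclusion–exclusion:
Individual areas: |P| = 48, |Q| = 28.
|P∩Q|: x∈[3,10], y∈[5,7] → 7·2 = 14.
|P ∪ Q| = 76 − 14 = 62.00.

62.00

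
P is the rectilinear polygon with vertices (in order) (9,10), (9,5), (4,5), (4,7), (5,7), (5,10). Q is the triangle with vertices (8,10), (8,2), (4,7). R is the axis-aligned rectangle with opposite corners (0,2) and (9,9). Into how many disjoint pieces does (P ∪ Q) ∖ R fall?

(P ∪ Q) ∖ R is a single connected region.

1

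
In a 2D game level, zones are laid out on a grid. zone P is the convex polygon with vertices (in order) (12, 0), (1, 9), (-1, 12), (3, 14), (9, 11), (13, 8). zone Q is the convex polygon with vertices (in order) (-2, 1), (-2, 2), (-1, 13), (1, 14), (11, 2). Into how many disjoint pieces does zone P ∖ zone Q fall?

1

zone P ∖ zone Q is a single connected region.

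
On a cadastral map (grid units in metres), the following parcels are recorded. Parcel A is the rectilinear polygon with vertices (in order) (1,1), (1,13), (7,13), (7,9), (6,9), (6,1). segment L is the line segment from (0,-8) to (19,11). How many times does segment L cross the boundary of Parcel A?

The segment lies entirely outside Parcel A and never meets its boundary.

0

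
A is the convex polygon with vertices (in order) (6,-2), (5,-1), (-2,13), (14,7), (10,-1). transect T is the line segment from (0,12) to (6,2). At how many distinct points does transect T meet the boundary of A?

The segment lies entirely inside A and never meets its boundary.

0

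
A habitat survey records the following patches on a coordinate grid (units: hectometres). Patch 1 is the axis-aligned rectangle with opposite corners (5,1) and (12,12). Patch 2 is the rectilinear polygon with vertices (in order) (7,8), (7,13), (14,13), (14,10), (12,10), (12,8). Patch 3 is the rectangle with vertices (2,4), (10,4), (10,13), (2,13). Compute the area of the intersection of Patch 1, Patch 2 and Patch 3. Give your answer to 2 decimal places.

12.00

The intersection is the polygon with vertices (7,8), (7,12), (10,12), (10,8).
By the shoelace formula its area is 12.00.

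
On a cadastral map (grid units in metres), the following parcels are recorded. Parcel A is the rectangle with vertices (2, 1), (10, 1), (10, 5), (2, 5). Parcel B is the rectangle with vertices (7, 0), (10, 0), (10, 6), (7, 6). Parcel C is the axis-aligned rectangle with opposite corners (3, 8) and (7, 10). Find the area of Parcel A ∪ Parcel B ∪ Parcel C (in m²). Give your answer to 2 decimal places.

By inclusion–exclusion:
Individual areas: |Parcel A| = 32, |Parcel B| = 18, |Parcel C| = 8.
|Parcel A∩Parcel B|: x∈[7,10], y∈[1,5] → 3·4 = 12.
|Parcel A∩Parcel C| = 0 (no overlap).
|Parcel B∩Parcel C| = 0 (no overlap).
|Parcel A∩Parcel B∩Parcel C| = 0.
|Parcel A ∪ Parcel B ∪ Parcel C| = 58 − 12 + 0 = 46.00.

46.00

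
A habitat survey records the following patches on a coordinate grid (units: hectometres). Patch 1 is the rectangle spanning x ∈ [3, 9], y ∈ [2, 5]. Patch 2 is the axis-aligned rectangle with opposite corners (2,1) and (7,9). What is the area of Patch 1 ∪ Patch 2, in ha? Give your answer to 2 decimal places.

By inclusion–exclusion:
Individual areas: |Patch 1| = 18, |Patch 2| = 40.
|Patch 1∩Patch 2|: x∈[3,7], y∈[2,5] → 4·3 = 12.
|Patch 1 ∪ Patch 2| = 58 − 12 = 46.00.

46.00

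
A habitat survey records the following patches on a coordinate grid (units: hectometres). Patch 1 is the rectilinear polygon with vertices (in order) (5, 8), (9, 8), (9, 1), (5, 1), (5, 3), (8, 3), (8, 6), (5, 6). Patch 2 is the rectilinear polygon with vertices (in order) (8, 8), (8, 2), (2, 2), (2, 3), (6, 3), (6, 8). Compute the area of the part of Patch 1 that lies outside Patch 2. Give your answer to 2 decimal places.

12.00

|Patch 1| = 19, |Patch 1∩Patch 2| = 7.
|Patch 1 ∖ Patch 2| = |Patch 1| − |Patch 1∩Patch 2| = 19 − 7 = 12.00.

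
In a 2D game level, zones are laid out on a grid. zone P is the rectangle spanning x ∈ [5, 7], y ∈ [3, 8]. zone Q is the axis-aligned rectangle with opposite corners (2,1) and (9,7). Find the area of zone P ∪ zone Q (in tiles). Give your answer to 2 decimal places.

44.00

By inclusion–exclusion:
Individual areas: |zone P| = 10, |zone Q| = 42.
|zone P∩zone Q|: x∈[5,7], y∈[3,7] → 2·4 = 8.
|zone P ∪ zone Q| = 52 − 8 = 44.00.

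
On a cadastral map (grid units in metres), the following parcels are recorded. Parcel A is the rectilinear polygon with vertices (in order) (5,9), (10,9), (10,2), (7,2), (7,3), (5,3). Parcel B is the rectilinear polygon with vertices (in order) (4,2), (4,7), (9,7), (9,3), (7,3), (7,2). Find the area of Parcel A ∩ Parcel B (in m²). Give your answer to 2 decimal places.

16.00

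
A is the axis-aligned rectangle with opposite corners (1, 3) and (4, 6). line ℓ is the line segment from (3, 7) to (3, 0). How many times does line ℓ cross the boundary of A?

The segment meets the boundary at (3,3), (3,6).

2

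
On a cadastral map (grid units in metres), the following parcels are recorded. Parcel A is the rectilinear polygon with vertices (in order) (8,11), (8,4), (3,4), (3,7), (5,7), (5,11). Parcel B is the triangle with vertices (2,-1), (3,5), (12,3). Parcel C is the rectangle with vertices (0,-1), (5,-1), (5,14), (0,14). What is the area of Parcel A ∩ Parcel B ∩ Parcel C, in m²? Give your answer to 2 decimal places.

The intersection is the polygon with vertices (3,5), (5,4.556), (5,4), (3,4).
By the shoelace formula its area is 1.56.

1.56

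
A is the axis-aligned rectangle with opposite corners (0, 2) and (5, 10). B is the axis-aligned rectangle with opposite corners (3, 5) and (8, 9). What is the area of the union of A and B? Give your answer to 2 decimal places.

By inclusion–exclusion:
Individual areas: |A| = 40, |B| = 20.
|A∩B|: x∈[3,5], y∈[5,9] → 2·4 = 8.
|A ∪ B| = 60 − 8 = 52.00.

52.00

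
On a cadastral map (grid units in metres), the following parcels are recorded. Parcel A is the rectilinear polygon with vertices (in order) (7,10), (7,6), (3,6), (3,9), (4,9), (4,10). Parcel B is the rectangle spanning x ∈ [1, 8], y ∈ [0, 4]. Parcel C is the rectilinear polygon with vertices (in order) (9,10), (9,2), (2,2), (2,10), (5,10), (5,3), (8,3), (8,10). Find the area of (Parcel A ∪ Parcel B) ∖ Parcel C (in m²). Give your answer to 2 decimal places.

|Parcel A ∪ Parcel B| = 43.
|(Parcel A ∪ Parcel B) ∩ Parcel C| = 16.
|(Parcel A ∪ Parcel B) ∖ Parcel C| = 43 − 16 = 27.00.

27.00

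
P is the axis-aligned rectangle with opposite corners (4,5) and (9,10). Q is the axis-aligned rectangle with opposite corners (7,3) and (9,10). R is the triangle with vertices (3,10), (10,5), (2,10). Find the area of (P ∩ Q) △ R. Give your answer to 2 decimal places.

|P ∩ Q| = 10.
|(P ∩ Q) ∩ R| = 0.3571.
|(P ∩ Q) △ R| = 10 + 2.5 − 0.7143 = 11.79.

11.79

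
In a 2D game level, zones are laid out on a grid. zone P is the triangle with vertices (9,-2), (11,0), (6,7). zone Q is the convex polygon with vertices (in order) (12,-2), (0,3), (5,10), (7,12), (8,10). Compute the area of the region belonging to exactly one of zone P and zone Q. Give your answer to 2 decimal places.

65.21

|zone P| = 12, |zone Q| = 75.5, |zone P∩zone Q| = 11.1461.
|zone P △ zone Q| = |zone P| + |zone Q| − 2·|zone P∩zone Q| = 12 + 75.5 − 22.2922 = 65.21.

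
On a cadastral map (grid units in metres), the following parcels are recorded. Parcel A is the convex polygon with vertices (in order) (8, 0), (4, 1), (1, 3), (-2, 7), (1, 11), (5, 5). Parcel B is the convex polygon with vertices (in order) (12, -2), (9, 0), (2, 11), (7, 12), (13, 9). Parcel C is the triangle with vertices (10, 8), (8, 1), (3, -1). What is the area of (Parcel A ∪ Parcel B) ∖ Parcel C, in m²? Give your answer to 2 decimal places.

113.92

|Parcel A ∪ Parcel B| = 125.
|(Parcel A ∪ Parcel B) ∩ Parcel C| = 11.0766.
|(Parcel A ∪ Parcel B) ∖ Parcel C| = 125 − 11.0766 = 113.92.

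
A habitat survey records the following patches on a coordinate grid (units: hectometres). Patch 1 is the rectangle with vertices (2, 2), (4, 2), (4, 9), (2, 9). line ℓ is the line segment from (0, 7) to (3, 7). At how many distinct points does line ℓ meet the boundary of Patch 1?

The segment meets the boundary at (2,7).

1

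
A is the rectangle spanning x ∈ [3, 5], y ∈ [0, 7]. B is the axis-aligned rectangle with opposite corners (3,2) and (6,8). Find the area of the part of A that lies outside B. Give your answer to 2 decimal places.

|A∩B|: x∈[3,5], y∈[2,7] → 2·5 = 10.
|A| = 14.
|A ∖ B| = |A| − |A∩B| = 14 − 10 = 4.00.

4.00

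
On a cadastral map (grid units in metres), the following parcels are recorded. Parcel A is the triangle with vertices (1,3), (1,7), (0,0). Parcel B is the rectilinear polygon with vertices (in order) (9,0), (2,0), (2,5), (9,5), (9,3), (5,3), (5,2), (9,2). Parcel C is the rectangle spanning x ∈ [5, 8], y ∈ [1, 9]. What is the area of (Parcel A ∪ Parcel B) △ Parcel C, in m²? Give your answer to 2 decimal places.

|Parcel A ∪ Parcel B| = 33.
|(Parcel A ∪ Parcel B) ∩ Parcel C| = 9.
|(Parcel A ∪ Parcel B) △ Parcel C| = 33 + 24 − 18 = 39.00.

39.00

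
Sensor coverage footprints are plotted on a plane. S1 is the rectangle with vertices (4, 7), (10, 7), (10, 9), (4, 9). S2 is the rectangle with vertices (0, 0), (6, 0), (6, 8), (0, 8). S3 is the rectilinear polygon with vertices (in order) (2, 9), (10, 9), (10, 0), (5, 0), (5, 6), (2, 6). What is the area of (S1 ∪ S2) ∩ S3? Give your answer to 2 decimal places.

|S1 ∪ S2| = 58.
|(S1 ∪ S2) ∩ S3| = 24.00.

24.00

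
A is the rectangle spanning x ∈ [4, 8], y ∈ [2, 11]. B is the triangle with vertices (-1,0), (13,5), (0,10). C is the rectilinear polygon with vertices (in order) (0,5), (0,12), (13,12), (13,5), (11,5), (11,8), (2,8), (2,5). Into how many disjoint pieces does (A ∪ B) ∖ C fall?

1

(A ∪ B) ∖ C is a single connected region.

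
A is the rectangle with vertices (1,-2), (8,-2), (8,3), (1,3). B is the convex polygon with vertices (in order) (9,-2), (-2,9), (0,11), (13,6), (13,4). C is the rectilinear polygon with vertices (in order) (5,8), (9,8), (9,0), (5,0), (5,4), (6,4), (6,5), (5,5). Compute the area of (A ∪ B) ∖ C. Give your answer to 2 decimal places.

|A ∪ B| = 115.
|(A ∪ B) ∩ C| = 30.7231.
|(A ∪ B) ∖ C| = 115 − 30.7231 = 84.28.

84.28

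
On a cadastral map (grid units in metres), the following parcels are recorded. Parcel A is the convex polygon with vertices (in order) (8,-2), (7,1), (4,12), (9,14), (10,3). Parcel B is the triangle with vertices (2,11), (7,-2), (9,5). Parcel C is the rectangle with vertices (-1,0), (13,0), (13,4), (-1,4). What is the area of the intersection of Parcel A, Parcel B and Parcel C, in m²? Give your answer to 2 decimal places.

5.63

The intersection is the polygon with vertices (6.182,4), (8.714,4), (7.571,0), (7.333,0), (7,1).
By the shoelace formula its area is 5.63.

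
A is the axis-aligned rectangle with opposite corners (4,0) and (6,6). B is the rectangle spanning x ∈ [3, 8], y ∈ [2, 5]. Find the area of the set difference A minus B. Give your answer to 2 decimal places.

6.00

|A∩B|: x∈[4,6], y∈[2,5] → 2·3 = 6.
|A| = 12.
|A ∖ B| = |A| − |A∩B| = 12 − 6 = 6.00.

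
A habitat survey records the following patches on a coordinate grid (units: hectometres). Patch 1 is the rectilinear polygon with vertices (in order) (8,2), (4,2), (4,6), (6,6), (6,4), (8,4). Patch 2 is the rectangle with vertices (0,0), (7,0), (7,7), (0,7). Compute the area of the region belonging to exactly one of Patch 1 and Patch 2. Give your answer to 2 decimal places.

41.00

|Patch 1| = 12, |Patch 2| = 49, |Patch 1∩Patch 2| = 10.
|Patch 1 △ Patch 2| = |Patch 1| + |Patch 2| − 2·|Patch 1∩Patch 2| = 12 + 49 − 20 = 41.00.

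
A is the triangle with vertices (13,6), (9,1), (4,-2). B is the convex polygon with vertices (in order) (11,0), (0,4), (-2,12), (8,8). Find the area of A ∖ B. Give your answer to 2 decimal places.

|A| = 6.5, |A∩B| = 2.3621.
|A ∖ B| = |A| − |A∩B| = 6.5 − 2.3621 = 4.14.

4.14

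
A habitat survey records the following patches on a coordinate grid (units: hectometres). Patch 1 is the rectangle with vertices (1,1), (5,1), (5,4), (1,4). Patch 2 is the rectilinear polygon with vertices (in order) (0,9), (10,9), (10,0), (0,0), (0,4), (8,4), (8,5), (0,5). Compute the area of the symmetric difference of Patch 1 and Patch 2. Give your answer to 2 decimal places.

70.00

|Patch 1| = 12, |Patch 2| = 82, |Patch 1∩Patch 2| = 12.
|Patch 1 △ Patch 2| = |Patch 1| + |Patch 2| − 2·|Patch 1∩Patch 2| = 12 + 82 − 24 = 70.00.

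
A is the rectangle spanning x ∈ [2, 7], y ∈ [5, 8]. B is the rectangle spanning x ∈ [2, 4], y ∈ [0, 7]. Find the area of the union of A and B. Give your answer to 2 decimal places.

25.00

By inclusion–exclusion:
Individual areas: |A| = 15, |B| = 14.
|A∩B|: x∈[2,4], y∈[5,7] → 2·2 = 4.
|A ∪ B| = 29 − 4 = 25.00.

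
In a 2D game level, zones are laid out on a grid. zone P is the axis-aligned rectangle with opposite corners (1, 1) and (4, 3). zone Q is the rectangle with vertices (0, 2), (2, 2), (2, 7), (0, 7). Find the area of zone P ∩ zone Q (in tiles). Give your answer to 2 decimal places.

1.00

|zone P∩zone Q|: x∈[1,2], y∈[2,3] → 1·1 = 1.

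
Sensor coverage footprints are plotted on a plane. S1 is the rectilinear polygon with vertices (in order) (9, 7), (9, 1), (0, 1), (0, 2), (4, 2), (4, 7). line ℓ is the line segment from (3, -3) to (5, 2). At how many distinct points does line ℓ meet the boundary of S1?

The segment meets the boundary at (4.6,1).

1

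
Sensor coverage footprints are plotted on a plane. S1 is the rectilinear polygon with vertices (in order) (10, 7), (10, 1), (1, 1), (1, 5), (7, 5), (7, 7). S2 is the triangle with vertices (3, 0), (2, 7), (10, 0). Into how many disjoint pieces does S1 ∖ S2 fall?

S1 ∖ S2 splits into 2 disjoint pieces (area 19.7143, area 6.2857).

2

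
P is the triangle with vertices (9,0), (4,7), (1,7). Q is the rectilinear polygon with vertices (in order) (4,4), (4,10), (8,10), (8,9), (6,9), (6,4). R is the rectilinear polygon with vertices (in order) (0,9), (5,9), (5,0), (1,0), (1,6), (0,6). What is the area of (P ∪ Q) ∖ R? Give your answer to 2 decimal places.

|P ∪ Q| = 21.3804.
|(P ∪ Q) ∩ R| = 9.0804.
|(P ∪ Q) ∖ R| = 21.3804 − 9.0804 = 12.30.

12.30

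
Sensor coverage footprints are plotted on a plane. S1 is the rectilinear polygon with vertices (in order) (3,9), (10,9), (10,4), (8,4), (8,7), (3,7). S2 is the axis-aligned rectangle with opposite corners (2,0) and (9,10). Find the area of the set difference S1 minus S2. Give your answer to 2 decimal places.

5.00

|S1| = 20, |S1∩S2| = 15.
|S1 ∖ S2| = |S1| − |S1∩S2| = 20 − 15 = 5.00.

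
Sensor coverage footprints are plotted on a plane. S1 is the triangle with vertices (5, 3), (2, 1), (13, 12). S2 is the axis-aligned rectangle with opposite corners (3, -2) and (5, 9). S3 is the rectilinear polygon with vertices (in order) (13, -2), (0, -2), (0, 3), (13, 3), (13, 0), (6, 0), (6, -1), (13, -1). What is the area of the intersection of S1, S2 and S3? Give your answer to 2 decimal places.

The intersection is the polygon with vertices (3,2), (4,3), (5,3), (3,1.667).
By the shoelace formula its area is 0.83.

0.83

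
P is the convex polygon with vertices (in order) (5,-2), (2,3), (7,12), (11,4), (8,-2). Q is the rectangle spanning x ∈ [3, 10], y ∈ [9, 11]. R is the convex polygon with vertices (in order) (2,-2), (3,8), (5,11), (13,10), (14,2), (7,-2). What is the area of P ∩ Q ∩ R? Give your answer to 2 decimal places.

The intersection is the polygon with vertices (8.5,9), (5.333,9), (6.351,10.831), (7.667,10.667).
By the shoelace formula its area is 3.93.

3.93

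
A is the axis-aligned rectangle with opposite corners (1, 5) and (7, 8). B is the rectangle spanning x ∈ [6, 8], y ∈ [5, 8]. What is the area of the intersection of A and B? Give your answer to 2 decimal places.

|A∩B|: x∈[6,7], y∈[5,8] → 1·3 = 3.

3.00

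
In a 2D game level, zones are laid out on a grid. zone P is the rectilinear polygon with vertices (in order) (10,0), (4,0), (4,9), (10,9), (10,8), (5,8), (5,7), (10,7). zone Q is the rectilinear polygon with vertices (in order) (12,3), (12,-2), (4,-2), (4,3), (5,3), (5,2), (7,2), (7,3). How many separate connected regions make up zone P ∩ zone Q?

1

zone P ∩ zone Q is a single connected region.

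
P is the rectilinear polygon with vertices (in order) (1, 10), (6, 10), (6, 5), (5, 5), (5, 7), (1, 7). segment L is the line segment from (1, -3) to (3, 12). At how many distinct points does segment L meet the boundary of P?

The segment meets the boundary at (2.733,10), (2.333,7).

2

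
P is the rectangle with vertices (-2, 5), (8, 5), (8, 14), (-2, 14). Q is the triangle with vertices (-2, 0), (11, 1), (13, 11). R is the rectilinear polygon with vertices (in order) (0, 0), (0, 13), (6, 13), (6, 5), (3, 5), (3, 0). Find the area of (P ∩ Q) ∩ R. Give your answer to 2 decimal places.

0.51

The region (P ∩ Q) ∩ R is the polygon with vertices (4.818,5), (6,5.867), (6,5).
By the shoelace formula its area is 0.51.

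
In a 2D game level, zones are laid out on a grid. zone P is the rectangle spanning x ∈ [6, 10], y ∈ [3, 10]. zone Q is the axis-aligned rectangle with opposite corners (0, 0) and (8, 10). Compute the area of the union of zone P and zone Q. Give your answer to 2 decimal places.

By inclusion–exclusion:
Individual areas: |zone P| = 28, |zone Q| = 80.
|zone P∩zone Q|: x∈[6,8], y∈[3,10] → 2·7 = 14.
|zone P ∪ zone Q| = 108 − 14 = 94.00.

94.00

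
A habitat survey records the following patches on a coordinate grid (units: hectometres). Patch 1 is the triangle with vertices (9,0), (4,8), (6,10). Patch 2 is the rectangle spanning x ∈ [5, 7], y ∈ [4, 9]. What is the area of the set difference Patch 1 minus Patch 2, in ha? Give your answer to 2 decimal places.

5.62

|Patch 1| = 13, |Patch 1∩Patch 2| = 7.3833.
|Patch 1 ∖ Patch 2| = |Patch 1| − |Patch 1∩Patch 2| = 13 − 7.3833 = 5.62.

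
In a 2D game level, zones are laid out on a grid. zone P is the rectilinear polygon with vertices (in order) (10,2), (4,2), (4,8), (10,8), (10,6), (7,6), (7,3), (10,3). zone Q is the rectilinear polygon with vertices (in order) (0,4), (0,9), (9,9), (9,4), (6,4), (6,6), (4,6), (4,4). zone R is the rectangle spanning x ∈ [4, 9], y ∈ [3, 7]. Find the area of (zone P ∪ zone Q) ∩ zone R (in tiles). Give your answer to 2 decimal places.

|zone P ∪ zone Q| = 56.
|(zone P ∪ zone Q) ∩ zone R| = 18.00.

18.00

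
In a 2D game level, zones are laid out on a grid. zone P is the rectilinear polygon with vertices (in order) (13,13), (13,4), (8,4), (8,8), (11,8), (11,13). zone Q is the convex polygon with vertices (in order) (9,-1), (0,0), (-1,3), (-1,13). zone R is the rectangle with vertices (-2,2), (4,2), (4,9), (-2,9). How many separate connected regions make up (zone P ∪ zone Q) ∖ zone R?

3

(zone P ∪ zone Q) ∖ zone R splits into 3 disjoint pieces (area 30, area 25.6667, area 5.7143).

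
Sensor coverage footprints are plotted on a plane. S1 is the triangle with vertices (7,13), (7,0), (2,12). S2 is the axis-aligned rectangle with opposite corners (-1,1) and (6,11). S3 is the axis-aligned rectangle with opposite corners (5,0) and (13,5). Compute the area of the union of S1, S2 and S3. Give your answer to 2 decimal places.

119.29

By inclusion–exclusion:
Individual areas: |S1| = 32.5, |S2| = 70, |S3| = 40.
|S1∩S2| = 15.4083.
|S1∩S3| = 5.2.
|S2∩S3|: x∈[5,6], y∈[1,5] → 1·4 = 4.
|S1∩S2∩S3| = 1.4.
|S1 ∪ S2 ∪ S3| = 142.5 − 24.6083 + 1.4 = 119.29.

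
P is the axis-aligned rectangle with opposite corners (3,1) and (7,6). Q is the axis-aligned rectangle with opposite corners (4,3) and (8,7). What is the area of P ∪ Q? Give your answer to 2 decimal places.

By inclusion–exclusion:
Individual areas: |P| = 20, |Q| = 16.
|P∩Q|: x∈[4,7], y∈[3,6] → 3·3 = 9.
|P ∪ Q| = 36 − 9 = 27.00.

27.00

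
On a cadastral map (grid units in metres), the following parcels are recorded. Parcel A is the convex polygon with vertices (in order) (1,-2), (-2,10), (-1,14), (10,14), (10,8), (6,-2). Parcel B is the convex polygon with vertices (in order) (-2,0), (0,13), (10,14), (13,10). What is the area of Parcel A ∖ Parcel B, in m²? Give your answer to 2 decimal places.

57.95

|Parcel A| = 152, |Parcel A∩Parcel B| = 94.0476.
|Parcel A ∖ Parcel B| = |Parcel A| − |Parcel A∩Parcel B| = 152 − 94.0476 = 57.95.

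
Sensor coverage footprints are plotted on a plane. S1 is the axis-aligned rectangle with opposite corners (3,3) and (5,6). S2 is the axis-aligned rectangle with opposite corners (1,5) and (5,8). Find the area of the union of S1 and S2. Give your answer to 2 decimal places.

By inclusion–exclusion:
Individual areas: |S1| = 6, |S2| = 12.
|S1∩S2|: x∈[3,5], y∈[5,6] → 2·1 = 2.
|S1 ∪ S2| = 18 − 2 = 16.00.

16.00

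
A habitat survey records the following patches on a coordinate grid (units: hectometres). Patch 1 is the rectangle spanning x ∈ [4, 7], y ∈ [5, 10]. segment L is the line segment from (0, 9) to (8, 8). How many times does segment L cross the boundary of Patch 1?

The segment meets the boundary at (7,8.125), (4,8.5).

2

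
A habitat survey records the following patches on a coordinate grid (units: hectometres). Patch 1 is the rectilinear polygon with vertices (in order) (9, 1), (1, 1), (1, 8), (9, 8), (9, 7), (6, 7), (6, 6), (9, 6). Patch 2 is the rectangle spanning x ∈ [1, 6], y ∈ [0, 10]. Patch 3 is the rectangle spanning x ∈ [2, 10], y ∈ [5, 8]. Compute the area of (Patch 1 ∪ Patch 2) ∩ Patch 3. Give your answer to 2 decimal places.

|Patch 1 ∪ Patch 2| = 68.
|(Patch 1 ∪ Patch 2) ∩ Patch 3| = 18.00.

18.00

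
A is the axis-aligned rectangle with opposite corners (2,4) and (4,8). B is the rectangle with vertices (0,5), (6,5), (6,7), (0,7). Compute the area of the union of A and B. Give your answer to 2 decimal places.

16.00

By inclusion–exclusion:
Individual areas: |A| = 8, |B| = 12.
|A∩B|: x∈[2,4], y∈[5,7] → 2·2 = 4.
|A ∪ B| = 20 − 4 = 16.00.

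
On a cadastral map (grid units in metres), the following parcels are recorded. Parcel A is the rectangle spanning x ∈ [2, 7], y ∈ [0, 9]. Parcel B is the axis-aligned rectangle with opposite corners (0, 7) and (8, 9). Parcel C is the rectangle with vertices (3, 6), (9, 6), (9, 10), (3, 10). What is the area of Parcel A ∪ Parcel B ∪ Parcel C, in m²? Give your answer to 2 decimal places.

61.00

By inclusion–exclusion:
Individual areas: |Parcel A| = 45, |Parcel B| = 16, |Parcel C| = 24.
|Parcel A∩Parcel B|: x∈[2,7], y∈[7,9] → 5·2 = 10.
|Parcel A∩Parcel C|: x∈[3,7], y∈[6,9] → 4·3 = 12.
|Parcel B∩Parcel C|: x∈[3,8], y∈[7,9] → 5·2 = 10.
|Parcel A∩Parcel B∩Parcel C| = 8.
|Parcel A ∪ Parcel B ∪ Parcel C| = 85 − 32 + 8 = 61.00.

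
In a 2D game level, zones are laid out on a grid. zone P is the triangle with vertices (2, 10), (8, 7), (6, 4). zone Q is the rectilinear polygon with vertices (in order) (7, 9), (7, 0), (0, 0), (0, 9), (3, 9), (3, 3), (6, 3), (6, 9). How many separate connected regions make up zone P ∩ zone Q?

2

zone P ∩ zone Q splits into 2 disjoint pieces (area 3, area 0.0833).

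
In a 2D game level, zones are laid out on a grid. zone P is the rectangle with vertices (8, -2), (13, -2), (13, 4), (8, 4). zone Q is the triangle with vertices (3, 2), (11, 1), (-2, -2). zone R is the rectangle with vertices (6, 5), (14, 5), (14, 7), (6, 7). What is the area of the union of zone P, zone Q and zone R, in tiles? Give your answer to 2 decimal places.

By inclusion–exclusion:
Individual areas: |zone P| = 30, |zone Q| = 18.5, |zone R| = 16.
|zone P∩zone Q| = 1.601.
|zone P∩zone R| = 0 (no overlap).
|zone Q∩zone R| = 0.
|zone P∩zone Q∩zone R| = 0.
|zone P ∪ zone Q ∪ zone R| = 64.5 − 1.601 + 0 = 62.90.

62.90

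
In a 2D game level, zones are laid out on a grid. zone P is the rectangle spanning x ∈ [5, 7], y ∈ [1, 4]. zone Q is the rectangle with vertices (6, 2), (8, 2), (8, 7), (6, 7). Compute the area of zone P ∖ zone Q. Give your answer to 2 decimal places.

|zone P∩zone Q|: x∈[6,7], y∈[2,4] → 1·2 = 2.
|zone P| = 6.
|zone P ∖ zone Q| = |zone P| − |zone P∩zone Q| = 6 − 2 = 4.00.

4.00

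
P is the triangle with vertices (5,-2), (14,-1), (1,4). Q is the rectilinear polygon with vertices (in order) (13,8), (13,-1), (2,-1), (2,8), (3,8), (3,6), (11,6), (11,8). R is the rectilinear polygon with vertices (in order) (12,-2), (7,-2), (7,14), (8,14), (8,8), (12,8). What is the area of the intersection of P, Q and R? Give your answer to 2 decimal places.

The intersection is the polygon with vertices (7,-1), (7,1.692), (12,-0.231), (12,-1).
By the shoelace formula its area is 8.65.

8.65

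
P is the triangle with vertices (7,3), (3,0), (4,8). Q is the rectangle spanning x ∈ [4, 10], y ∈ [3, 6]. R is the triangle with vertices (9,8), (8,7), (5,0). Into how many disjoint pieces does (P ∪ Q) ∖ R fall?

(P ∪ Q) ∖ R splits into 2 disjoint pieces (area 16.7038, area 8.4).

2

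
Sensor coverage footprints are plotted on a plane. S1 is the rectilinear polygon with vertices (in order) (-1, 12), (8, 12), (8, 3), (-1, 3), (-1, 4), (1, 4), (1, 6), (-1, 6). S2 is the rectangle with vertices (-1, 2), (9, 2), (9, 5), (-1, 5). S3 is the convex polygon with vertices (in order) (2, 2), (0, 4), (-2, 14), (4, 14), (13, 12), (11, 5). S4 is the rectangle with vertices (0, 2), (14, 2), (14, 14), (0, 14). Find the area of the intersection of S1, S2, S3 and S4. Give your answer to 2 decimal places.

13.00

The intersection is the polygon with vertices (0,4), (1,4), (1,5), (8,5), (8,4), (5,3), (1,3).
By the shoelace formula its area is 13.00.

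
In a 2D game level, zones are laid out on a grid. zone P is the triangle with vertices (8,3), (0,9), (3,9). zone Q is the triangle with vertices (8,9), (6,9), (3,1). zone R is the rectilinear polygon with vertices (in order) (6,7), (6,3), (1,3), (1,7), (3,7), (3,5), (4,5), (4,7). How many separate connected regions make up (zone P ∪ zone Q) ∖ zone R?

4

(zone P ∪ zone Q) ∖ zone R splits into 4 disjoint pieces (area 0.5, area 5.625, area 3.95, area 0.9).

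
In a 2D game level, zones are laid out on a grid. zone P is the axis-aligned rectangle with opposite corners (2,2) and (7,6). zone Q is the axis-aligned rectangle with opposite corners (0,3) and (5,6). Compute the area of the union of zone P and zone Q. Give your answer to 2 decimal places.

26.00

By inclusion–exclusion:
Individual areas: |zone P| = 20, |zone Q| = 15.
|zone P∩zone Q|: x∈[2,5], y∈[3,6] → 3·3 = 9.
|zone P ∪ zone Q| = 35 − 9 = 26.00.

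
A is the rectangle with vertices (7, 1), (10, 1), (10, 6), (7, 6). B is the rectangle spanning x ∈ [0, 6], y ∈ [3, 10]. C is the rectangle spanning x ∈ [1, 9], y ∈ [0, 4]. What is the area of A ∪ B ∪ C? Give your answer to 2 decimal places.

78.00

By inclusion–exclusion:
Individual areas: |A| = 15, |B| = 42, |C| = 32.
|A∩B| = 0 (no overlap).
|A∩C|: x∈[7,9], y∈[1,4] → 2·3 = 6.
|B∩C|: x∈[1,6], y∈[3,4] → 5·1 = 5.
|A∩B∩C| = 0.
|A ∪ B ∪ C| = 89 − 11 + 0 = 78.00.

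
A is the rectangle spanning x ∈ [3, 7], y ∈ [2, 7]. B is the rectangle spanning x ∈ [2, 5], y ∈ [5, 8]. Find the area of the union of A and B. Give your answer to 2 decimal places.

25.00

By inclusion–exclusion:
Individual areas: |A| = 20, |B| = 9.
|A∩B|: x∈[3,5], y∈[5,7] → 2·2 = 4.
|A ∪ B| = 29 − 4 = 25.00.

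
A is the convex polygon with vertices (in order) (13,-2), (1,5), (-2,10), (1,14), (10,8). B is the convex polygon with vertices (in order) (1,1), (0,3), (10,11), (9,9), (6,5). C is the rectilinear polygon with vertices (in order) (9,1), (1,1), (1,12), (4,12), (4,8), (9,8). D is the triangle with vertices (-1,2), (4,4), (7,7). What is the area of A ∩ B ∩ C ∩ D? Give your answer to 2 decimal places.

2.86

The intersection is the polygon with vertices (2.448,4.155), (7,7), (4,4), (3.237,3.695).
By the shoelace formula its area is 2.86.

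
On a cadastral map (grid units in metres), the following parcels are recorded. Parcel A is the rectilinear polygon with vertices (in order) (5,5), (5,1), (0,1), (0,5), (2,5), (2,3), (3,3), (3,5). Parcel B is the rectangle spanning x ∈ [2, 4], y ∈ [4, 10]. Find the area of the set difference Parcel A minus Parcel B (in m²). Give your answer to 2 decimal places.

17.00

|Parcel A| = 18, |Parcel A∩Parcel B| = 1.
|Parcel A ∖ Parcel B| = |Parcel A| − |Parcel A∩Parcel B| = 18 − 1 = 17.00.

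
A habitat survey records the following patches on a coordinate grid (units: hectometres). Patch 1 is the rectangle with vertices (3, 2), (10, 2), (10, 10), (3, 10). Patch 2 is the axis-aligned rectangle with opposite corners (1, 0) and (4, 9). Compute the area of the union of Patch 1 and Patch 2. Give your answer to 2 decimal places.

76.00

By inclusion–exclusion:
Individual areas: |Patch 1| = 56, |Patch 2| = 27.
|Patch 1∩Patch 2|: x∈[3,4], y∈[2,9] → 1·7 = 7.
|Patch 1 ∪ Patch 2| = 83 − 7 = 76.00.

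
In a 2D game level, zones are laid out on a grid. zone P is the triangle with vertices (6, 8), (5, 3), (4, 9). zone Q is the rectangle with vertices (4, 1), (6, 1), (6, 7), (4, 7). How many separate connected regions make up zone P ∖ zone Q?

1

zone P ∖ zone Q is a single connected region.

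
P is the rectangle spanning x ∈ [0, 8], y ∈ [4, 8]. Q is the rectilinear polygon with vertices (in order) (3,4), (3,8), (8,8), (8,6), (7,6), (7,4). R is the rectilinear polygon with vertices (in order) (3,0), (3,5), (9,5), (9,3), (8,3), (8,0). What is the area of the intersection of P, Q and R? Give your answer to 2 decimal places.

4.00

The intersection is the polygon with vertices (7,4), (3,4), (3,5), (7,5).
By the shoelace formula its area is 4.00.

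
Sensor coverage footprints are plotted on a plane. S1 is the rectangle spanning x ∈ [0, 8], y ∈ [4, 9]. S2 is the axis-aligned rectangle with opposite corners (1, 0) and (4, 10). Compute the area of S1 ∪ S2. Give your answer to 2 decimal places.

By inclusion–exclusion:
Individual areas: |S1| = 40, |S2| = 30.
|S1∩S2|: x∈[1,4], y∈[4,9] → 3·5 = 15.
|S1 ∪ S2| = 70 − 15 = 55.00.

55.00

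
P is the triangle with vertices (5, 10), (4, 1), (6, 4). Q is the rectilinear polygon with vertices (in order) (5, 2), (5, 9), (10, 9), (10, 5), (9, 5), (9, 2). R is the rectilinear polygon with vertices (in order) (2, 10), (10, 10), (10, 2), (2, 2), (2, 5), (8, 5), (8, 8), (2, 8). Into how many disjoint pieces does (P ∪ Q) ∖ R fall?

2

(P ∪ Q) ∖ R splits into 2 disjoint pieces (area 0.2778, area 10.1667).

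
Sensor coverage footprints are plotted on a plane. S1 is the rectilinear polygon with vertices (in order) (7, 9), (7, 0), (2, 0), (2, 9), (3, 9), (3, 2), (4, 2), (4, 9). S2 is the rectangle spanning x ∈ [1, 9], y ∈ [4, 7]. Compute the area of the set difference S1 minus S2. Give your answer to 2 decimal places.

26.00

|S1| = 38, |S1∩S2| = 12.
|S1 ∖ S2| = |S1| − |S1∩S2| = 38 − 12 = 26.00.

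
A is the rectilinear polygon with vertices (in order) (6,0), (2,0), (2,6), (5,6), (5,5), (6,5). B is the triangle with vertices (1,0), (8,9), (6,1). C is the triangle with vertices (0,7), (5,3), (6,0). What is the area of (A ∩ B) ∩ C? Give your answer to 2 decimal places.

The region (A ∩ B) ∩ C is the polygon with vertices (3.973,3.822), (5,3), (5.688,0.938), (5.268,0.854), (3.379,3.058).
By the shoelace formula its area is 2.83.

2.83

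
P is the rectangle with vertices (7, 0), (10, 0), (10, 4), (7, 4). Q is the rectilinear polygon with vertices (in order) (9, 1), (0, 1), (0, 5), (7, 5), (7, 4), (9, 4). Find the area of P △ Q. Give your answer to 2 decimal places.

34.00

|P| = 12, |Q| = 34, |P∩Q| = 6.
|P △ Q| = |P| + |Q| − 2·|P∩Q| = 12 + 34 − 12 = 34.00.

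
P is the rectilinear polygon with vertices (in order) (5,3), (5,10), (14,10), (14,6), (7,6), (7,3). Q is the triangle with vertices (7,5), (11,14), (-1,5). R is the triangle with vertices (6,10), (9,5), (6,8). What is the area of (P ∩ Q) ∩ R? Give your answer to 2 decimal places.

The region (P ∩ Q) ∩ R is the polygon with vertices (7.615,6.385), (6,8), (6,10), (7.851,6.915).
By the shoelace formula its area is 2.47.

2.47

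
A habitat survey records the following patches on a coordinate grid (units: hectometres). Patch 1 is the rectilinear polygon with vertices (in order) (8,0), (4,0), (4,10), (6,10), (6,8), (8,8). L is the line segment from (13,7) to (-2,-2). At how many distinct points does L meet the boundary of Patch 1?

2

The segment meets the boundary at (4,1.6), (8,4).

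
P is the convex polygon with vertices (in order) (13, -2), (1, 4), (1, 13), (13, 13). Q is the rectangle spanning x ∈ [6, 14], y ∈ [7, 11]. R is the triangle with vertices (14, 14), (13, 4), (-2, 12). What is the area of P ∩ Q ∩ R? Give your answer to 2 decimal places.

The intersection is the polygon with vertices (7.375,7), (6,7.733), (6,11), (13,11), (13,7).
By the shoelace formula its area is 27.50.

27.50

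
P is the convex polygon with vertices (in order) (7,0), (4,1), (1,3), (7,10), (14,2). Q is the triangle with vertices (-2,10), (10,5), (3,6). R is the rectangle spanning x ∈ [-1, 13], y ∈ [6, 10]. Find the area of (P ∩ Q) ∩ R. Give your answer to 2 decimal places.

2.49

The region (P ∩ Q) ∩ R is the polygon with vertices (7.6,6), (3.571,6), (4.632,7.237).
By the shoelace formula its area is 2.49.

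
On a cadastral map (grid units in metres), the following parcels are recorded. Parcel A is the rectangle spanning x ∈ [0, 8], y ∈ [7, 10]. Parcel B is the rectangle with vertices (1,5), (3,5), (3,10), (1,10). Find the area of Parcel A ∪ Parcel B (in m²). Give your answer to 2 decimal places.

By inclusion–exclusion:
Individual areas: |Parcel A| = 24, |Parcel B| = 10.
|Parcel A∩Parcel B|: x∈[1,3], y∈[7,10] → 2·3 = 6.
|Parcel A ∪ Parcel B| = 34 − 6 = 28.00.

28.00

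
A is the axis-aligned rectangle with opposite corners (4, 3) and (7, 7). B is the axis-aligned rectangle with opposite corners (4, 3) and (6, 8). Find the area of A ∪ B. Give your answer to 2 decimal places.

14.00

By inclusion–exclusion:
Individual areas: |A| = 12, |B| = 10.
|A∩B|: x∈[4,6], y∈[3,7] → 2·4 = 8.
|A ∪ B| = 22 − 8 = 14.00.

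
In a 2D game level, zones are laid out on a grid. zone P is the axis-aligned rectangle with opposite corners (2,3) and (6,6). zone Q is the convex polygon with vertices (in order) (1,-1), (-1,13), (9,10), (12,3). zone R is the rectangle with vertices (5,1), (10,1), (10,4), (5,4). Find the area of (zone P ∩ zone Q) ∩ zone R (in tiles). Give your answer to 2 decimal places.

The region (zone P ∩ zone Q) ∩ zone R is the polygon with vertices (6,3), (5,3), (5,4), (6,4).
By the shoelace formula its area is 1.00.

1.00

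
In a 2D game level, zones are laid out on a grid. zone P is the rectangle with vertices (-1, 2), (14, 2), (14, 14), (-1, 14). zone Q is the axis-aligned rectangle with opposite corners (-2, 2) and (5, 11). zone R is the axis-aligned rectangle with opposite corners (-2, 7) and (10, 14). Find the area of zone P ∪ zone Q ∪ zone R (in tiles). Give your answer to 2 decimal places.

192.00

By inclusion–exclusion:
Individual areas: |zone P| = 180, |zone Q| = 63, |zone R| = 84.
|zone P∩zone Q|: x∈[-1,5], y∈[2,11] → 6·9 = 54.
|zone P∩zone R|: x∈[-1,10], y∈[7,14] → 11·7 = 77.
|zone Q∩zone R|: x∈[-2,5], y∈[7,11] → 7·4 = 28.
|zone P∩zone Q∩zone R| = 24.
|zone P ∪ zone Q ∪ zone R| = 327 − 159 + 24 = 192.00.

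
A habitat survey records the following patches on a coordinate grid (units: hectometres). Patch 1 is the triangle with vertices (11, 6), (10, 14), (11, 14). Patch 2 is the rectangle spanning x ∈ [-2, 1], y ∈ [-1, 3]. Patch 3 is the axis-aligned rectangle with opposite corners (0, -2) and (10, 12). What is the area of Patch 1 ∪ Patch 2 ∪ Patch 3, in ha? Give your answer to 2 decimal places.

152.00

By inclusion–exclusion:
Individual areas: |Patch 1| = 4, |Patch 2| = 12, |Patch 3| = 140.
|Patch 1∩Patch 2| = 0.
|Patch 1∩Patch 3| = 0.
|Patch 2∩Patch 3|: x∈[0,1], y∈[-1,3] → 1·4 = 4.
|Patch 1∩Patch 2∩Patch 3| = 0.
|Patch 1 ∪ Patch 2 ∪ Patch 3| = 156 − 4 + 0 = 152.00.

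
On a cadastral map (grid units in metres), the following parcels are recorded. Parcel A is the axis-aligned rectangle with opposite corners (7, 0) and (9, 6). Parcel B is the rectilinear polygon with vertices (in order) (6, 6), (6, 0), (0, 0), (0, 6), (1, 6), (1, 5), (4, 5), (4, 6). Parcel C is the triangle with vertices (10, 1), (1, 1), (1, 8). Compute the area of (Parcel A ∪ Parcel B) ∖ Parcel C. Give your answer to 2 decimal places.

|Parcel A ∪ Parcel B| = 45.
|(Parcel A ∪ Parcel B) ∩ Parcel C| = 22.8889.
|(Parcel A ∪ Parcel B) ∖ Parcel C| = 45 − 22.8889 = 22.11.

22.11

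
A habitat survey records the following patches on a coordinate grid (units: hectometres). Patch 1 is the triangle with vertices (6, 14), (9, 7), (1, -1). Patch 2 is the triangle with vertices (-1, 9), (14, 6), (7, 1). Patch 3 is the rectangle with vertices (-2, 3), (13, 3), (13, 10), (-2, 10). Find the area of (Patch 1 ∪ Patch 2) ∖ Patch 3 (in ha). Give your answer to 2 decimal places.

|Patch 1 ∪ Patch 2| = 72.
|(Patch 1 ∪ Patch 2) ∩ Patch 3| = 55.3143.
|(Patch 1 ∪ Patch 2) ∖ Patch 3| = 72 − 55.3143 = 16.69.

16.69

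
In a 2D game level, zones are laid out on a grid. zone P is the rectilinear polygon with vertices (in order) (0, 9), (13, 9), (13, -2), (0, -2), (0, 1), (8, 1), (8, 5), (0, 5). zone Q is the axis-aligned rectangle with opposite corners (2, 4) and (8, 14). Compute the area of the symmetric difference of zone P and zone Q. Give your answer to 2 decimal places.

|zone P| = 111, |zone Q| = 60, |zone P∩zone Q| = 24.
|zone P △ zone Q| = |zone P| + |zone Q| − 2·|zone P∩zone Q| = 111 + 60 − 48 = 123.00.

123.00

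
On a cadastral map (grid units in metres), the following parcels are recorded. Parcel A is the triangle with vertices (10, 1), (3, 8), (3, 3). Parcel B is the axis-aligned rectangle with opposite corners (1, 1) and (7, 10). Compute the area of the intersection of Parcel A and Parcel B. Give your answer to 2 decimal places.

The intersection is the polygon with vertices (3,3), (3,8), (7,4), (7,1.857).
By the shoelace formula its area is 14.29.

14.29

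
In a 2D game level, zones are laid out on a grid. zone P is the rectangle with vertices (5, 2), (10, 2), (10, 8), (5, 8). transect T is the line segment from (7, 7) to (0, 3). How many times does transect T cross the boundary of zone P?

1

The segment meets the boundary at (5,5.857).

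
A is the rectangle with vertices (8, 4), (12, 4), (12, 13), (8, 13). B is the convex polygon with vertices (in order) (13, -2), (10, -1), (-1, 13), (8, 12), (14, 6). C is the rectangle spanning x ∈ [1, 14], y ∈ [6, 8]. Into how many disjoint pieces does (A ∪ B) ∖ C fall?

2

(A ∪ B) ∖ C splits into 2 disjoint pieces (area 50.6786, area 45.75).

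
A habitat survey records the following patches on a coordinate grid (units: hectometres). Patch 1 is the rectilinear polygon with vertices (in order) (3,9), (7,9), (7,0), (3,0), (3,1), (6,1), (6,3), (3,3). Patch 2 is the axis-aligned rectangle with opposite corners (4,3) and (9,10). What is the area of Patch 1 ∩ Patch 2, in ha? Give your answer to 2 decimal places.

The intersection is the polygon with vertices (7,9), (7,3), (6,3), (4,3), (4,9).
By the shoelace formula its area is 18.00.

18.00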